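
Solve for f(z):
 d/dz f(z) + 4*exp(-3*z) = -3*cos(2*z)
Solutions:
 f(z) = C1 - 3*sin(2*z)/2 + 4*exp(-3*z)/3


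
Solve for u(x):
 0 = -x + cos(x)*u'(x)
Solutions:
 u(x) = C1 + Integral(x/cos(x), x)


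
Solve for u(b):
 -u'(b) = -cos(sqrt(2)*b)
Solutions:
 u(b) = C1 + sqrt(2)*sin(sqrt(2)*b)/2


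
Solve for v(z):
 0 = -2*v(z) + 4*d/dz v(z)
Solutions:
 v(z) = C1*exp(z/2)


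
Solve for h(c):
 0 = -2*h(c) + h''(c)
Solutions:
 h(c) = C1*exp(-sqrt(2)*c) + C2*exp(sqrt(2)*c)


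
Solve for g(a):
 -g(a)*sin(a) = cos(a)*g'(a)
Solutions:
 g(a) = C1*cos(a)


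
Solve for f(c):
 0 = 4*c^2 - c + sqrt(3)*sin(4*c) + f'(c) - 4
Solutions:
 f(c) = C1 - 4*c^3/3 + c^2/2 + 4*c + sqrt(3)*cos(4*c)/4


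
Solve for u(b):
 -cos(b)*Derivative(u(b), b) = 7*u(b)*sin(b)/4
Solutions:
 u(b) = C1*cos(b)^(7/4)


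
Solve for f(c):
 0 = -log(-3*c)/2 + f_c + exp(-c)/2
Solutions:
 f(c) = C1 + c*log(-c)/2 + c*(-1 + log(3))/2 + exp(-c)/2


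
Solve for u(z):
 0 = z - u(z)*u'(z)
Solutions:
 u(z) = -sqrt(C1 + z^2)
 u(z) = sqrt(C1 + z^2)


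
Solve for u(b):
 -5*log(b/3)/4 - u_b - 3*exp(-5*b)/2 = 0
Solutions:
 u(b) = C1 - 5*b*log(b)/4 + 5*b*(1 + log(3))/4 + 3*exp(-5*b)/10


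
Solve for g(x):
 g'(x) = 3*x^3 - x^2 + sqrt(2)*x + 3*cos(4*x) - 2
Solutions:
 g(x) = C1 + 3*x^4/4 - x^3/3 + sqrt(2)*x^2/2 - 2*x + 3*sin(4*x)/4


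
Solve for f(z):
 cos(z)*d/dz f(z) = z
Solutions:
 f(z) = C1 + Integral(z/cos(z), z)


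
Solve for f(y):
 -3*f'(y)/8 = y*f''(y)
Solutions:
 f(y) = C1 + C2*y^(5/8)


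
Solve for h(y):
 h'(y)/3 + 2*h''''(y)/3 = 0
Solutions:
 h(y) = C1 + C4*exp(-2^(2/3)*y/2) + (C2*sin(2^(2/3)*sqrt(3)*y/4) + C3*cos(2^(2/3)*sqrt(3)*y/4))*exp(2^(2/3)*y/4)


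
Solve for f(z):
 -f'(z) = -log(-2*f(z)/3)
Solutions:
 -Integral(1/(log(-_y) - log(3) + log(2)), (_y, f(z))) = C1 - z


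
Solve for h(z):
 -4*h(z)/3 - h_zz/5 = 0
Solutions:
 h(z) = C1*sin(2*sqrt(15)*z/3) + C2*cos(2*sqrt(15)*z/3)


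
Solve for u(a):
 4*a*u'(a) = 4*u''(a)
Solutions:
 u(a) = C1 + C2*erfi(sqrt(2)*a/2)


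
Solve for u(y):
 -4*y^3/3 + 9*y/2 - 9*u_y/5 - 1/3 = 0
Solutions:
 u(y) = C1 - 5*y^4/27 + 5*y^2/4 - 5*y/27


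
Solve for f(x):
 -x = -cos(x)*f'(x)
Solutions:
 f(x) = C1 + Integral(x/cos(x), x)


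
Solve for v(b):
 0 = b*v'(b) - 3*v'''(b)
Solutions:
 v(b) = C1 + Integral(C2*airyai(3^(2/3)*b/3) + C3*airybi(3^(2/3)*b/3), b)


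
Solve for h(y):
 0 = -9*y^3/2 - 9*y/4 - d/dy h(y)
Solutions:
 h(y) = C1 - 9*y^4/8 - 9*y^2/8


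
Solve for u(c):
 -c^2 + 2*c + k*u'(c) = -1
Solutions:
 u(c) = C1 + c^3/(3*k) - c^2/k - c/k


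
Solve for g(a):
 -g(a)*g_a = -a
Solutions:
 g(a) = -sqrt(C1 + a^2)
 g(a) = sqrt(C1 + a^2)


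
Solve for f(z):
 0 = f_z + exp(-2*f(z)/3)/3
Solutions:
 f(z) = 3*log(-sqrt(C1 - z)) - 3*log(3) + 3*log(2)/2
 f(z) = 3*log(C1 - z)/2 - 3*log(3) + 3*log(2)/2


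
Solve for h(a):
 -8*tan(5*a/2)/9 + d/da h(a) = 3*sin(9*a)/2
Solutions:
 h(a) = C1 - 16*log(cos(5*a/2))/45 - cos(9*a)/6


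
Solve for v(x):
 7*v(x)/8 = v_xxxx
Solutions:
 v(x) = C1*exp(-14^(1/4)*x/2) + C2*exp(14^(1/4)*x/2) + C3*sin(14^(1/4)*x/2) + C4*cos(14^(1/4)*x/2)


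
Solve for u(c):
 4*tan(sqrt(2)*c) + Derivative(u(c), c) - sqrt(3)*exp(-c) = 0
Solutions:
 u(c) = C1 - sqrt(2)*log(tan(sqrt(2)*c)^2 + 1) - sqrt(3)*exp(-c)


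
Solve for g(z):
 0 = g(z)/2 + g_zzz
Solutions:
 g(z) = C3*exp(-2^(2/3)*z/2) + (C1*sin(2^(2/3)*sqrt(3)*z/4) + C2*cos(2^(2/3)*sqrt(3)*z/4))*exp(2^(2/3)*z/4)


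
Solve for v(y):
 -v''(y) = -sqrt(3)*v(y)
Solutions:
 v(y) = C1*exp(-3^(1/4)*y) + C2*exp(3^(1/4)*y)


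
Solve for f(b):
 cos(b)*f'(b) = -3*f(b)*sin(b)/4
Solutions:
 f(b) = C1*cos(b)^(3/4)


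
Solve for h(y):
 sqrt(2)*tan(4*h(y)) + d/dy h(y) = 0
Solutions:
 h(y) = -asin(C1*exp(-4*sqrt(2)*y))/4 + pi/4
 h(y) = asin(C1*exp(-4*sqrt(2)*y))/4


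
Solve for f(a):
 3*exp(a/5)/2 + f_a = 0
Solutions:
 f(a) = C1 - 15*exp(a/5)/2


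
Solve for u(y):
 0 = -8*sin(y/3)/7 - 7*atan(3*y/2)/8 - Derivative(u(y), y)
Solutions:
 u(y) = C1 - 7*y*atan(3*y/2)/8 + 7*log(9*y^2 + 4)/24 + 24*cos(y/3)/7


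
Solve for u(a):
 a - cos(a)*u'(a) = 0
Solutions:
 u(a) = C1 + Integral(a/cos(a), a)


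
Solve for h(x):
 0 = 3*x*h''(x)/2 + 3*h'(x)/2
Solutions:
 h(x) = C1 + C2*log(x)


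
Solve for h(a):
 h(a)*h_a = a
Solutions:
 h(a) = -sqrt(C1 + a^2)
 h(a) = sqrt(C1 + a^2)


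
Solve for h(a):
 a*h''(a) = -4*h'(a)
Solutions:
 h(a) = C1 + C2/a^3


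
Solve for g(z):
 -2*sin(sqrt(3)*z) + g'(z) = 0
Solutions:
 g(z) = C1 - 2*sqrt(3)*cos(sqrt(3)*z)/3


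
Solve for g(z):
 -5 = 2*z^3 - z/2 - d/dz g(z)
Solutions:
 g(z) = C1 + z^4/2 - z^2/4 + 5*z


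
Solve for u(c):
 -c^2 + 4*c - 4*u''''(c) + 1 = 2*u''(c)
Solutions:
 u(c) = C1 + C2*c + C3*sin(sqrt(2)*c/2) + C4*cos(sqrt(2)*c/2) - c^4/24 + c^3/3 + 5*c^2/4


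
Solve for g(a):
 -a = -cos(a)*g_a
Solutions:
 g(a) = C1 + Integral(a/cos(a), a)


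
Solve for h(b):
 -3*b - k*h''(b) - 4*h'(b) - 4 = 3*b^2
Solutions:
 h(b) = C1 + C2*exp(-4*b/k) - b^3/4 + 3*b^2*k/16 - 3*b^2/8 - 3*b*k^2/32 + 3*b*k/16 - b


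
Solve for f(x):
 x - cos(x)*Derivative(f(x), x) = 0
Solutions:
 f(x) = C1 + Integral(x/cos(x), x)


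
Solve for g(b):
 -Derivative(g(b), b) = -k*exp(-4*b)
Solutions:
 g(b) = C1 - k*exp(-4*b)/4


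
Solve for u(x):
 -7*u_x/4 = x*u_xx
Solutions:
 u(x) = C1 + C2/x^(3/4)


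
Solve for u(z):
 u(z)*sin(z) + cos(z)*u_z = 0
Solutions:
 u(z) = C1*cos(z)


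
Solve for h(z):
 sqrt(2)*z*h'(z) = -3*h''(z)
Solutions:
 h(z) = C1 + C2*erf(2^(3/4)*sqrt(3)*z/6)


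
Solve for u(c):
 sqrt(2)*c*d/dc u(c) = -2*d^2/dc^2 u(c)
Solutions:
 u(c) = C1 + C2*erf(2^(1/4)*c/2)


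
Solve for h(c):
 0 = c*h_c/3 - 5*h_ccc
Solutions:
 h(c) = C1 + Integral(C2*airyai(15^(2/3)*c/15) + C3*airybi(15^(2/3)*c/15), c)


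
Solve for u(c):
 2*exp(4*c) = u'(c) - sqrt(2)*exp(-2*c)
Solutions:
 u(c) = C1 + exp(4*c)/2 - sqrt(2)*exp(-2*c)/2


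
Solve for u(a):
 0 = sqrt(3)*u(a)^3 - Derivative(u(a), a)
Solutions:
 u(a) = -sqrt(2)*sqrt(-1/(C1 + sqrt(3)*a))/2
 u(a) = sqrt(2)*sqrt(-1/(C1 + sqrt(3)*a))/2


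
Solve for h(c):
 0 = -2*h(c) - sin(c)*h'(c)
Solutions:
 h(c) = C1*(cos(c) + 1)/(cos(c) - 1)


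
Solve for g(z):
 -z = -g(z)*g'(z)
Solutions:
 g(z) = -sqrt(C1 + z^2)
 g(z) = sqrt(C1 + z^2)


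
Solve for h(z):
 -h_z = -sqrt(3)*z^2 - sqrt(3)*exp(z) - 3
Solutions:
 h(z) = C1 + sqrt(3)*z^3/3 + 3*z + sqrt(3)*exp(z)


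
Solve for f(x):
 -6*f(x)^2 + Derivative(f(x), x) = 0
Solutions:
 f(x) = -1/(C1 + 6*x)


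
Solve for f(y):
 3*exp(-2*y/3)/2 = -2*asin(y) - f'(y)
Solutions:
 f(y) = C1 - 2*y*asin(y) - 2*sqrt(1 - y^2) + 9*exp(-2*y/3)/4


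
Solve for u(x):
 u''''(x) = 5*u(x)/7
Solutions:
 u(x) = C1*exp(-5^(1/4)*7^(3/4)*x/7) + C2*exp(5^(1/4)*7^(3/4)*x/7) + C3*sin(5^(1/4)*7^(3/4)*x/7) + C4*cos(5^(1/4)*7^(3/4)*x/7)


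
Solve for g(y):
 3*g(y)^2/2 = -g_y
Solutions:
 g(y) = 2/(C1 + 3*y)


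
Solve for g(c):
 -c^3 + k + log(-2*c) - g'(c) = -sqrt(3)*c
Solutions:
 g(c) = C1 - c^4/4 + sqrt(3)*c^2/2 + c*(k - 1 + log(2)) + c*log(-c)


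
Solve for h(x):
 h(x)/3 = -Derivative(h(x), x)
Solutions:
 h(x) = C1*exp(-x/3)


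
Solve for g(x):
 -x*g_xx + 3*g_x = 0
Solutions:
 g(x) = C1 + C2*x^4


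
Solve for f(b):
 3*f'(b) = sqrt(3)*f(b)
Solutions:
 f(b) = C1*exp(sqrt(3)*b/3)


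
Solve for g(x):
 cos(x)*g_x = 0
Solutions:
 g(x) = C1


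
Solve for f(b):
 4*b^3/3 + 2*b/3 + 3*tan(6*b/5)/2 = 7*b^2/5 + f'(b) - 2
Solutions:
 f(b) = C1 + b^4/3 - 7*b^3/15 + b^2/3 + 2*b - 5*log(cos(6*b/5))/4


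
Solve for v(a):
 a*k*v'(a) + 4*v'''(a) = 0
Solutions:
 v(a) = C1 + Integral(C2*airyai(2^(1/3)*a*(-k)^(1/3)/2) + C3*airybi(2^(1/3)*a*(-k)^(1/3)/2), a)


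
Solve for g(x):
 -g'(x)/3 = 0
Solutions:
 g(x) = C1


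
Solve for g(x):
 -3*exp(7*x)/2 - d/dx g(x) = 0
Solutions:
 g(x) = C1 - 3*exp(7*x)/14


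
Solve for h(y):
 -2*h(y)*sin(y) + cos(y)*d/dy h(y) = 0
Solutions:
 h(y) = C1/cos(y)^2


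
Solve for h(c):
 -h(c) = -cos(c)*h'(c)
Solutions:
 h(c) = C1*sqrt(sin(c) + 1)/sqrt(sin(c) - 1)


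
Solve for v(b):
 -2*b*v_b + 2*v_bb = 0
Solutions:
 v(b) = C1 + C2*erfi(sqrt(2)*b/2)


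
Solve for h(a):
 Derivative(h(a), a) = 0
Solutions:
 h(a) = C1


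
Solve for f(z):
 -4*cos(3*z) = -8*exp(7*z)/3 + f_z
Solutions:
 f(z) = C1 + 8*exp(7*z)/21 - 4*sin(3*z)/3


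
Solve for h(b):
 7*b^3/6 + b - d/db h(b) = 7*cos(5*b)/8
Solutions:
 h(b) = C1 + 7*b^4/24 + b^2/2 - 7*sin(5*b)/40


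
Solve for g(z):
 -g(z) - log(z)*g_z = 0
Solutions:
 g(z) = C1*exp(-li(z))


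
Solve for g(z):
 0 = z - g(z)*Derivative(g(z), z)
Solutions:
 g(z) = -sqrt(C1 + z^2)
 g(z) = sqrt(C1 + z^2)


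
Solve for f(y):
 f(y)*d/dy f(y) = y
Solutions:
 f(y) = -sqrt(C1 + y^2)
 f(y) = sqrt(C1 + y^2)


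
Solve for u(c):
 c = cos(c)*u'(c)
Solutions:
 u(c) = C1 + Integral(c/cos(c), c)


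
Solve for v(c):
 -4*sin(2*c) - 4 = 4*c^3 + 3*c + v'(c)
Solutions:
 v(c) = C1 - c^4 - 3*c^2/2 - 4*c + 2*cos(2*c)


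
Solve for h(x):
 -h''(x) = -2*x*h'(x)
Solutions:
 h(x) = C1 + C2*erfi(x)


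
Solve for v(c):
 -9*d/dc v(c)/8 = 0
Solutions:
 v(c) = C1


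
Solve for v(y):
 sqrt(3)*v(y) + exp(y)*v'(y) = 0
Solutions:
 v(y) = C1*exp(sqrt(3)*exp(-y))


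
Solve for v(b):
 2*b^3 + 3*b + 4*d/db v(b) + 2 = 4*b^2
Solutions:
 v(b) = C1 - b^4/8 + b^3/3 - 3*b^2/8 - b/2


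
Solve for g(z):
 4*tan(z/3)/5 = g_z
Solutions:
 g(z) = C1 - 12*log(cos(z/3))/5


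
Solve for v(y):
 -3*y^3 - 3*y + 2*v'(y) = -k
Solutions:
 v(y) = C1 - k*y/2 + 3*y^4/8 + 3*y^2/4


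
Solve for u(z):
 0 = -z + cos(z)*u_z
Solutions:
 u(z) = C1 + Integral(z/cos(z), z)


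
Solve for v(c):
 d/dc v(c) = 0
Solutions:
 v(c) = C1


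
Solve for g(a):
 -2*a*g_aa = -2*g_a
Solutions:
 g(a) = C1 + C2*a^2


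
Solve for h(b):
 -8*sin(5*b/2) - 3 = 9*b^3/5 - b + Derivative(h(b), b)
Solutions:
 h(b) = C1 - 9*b^4/20 + b^2/2 - 3*b + 16*cos(5*b/2)/5


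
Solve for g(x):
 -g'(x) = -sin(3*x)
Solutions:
 g(x) = C1 - cos(3*x)/3


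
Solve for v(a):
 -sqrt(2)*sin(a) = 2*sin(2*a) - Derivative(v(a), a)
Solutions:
 v(a) = C1 + 2*sin(a)^2 - sqrt(2)*cos(a)


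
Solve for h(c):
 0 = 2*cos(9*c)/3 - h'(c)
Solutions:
 h(c) = C1 + 2*sin(9*c)/27


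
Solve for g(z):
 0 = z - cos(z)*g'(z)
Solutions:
 g(z) = C1 + Integral(z/cos(z), z)


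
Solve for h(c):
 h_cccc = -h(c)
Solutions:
 h(c) = (C1*sin(sqrt(2)*c/2) + C2*cos(sqrt(2)*c/2))*exp(-sqrt(2)*c/2) + (C3*sin(sqrt(2)*c/2) + C4*cos(sqrt(2)*c/2))*exp(sqrt(2)*c/2)


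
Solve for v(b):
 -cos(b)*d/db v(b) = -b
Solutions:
 v(b) = C1 + Integral(b/cos(b), b)


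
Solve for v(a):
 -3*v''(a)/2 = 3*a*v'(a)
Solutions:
 v(a) = C1 + C2*erf(a)


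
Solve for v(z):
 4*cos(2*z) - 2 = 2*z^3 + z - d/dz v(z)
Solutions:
 v(z) = C1 + z^4/2 + z^2/2 + 2*z - 2*sin(2*z)


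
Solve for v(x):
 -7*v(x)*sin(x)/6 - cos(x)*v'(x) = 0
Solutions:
 v(x) = C1*cos(x)^(7/6)


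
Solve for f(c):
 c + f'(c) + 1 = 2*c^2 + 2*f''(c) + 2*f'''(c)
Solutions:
 f(c) = C1 + C2*exp(c*(-1 + sqrt(3))/2) + C3*exp(-c*(1 + sqrt(3))/2) + 2*c^3/3 + 7*c^2/2 + 21*c


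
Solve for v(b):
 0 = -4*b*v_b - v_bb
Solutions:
 v(b) = C1 + C2*erf(sqrt(2)*b)


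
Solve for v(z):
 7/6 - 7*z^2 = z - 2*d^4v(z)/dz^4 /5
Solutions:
 v(z) = C1 + C2*z + C3*z^2 + C4*z^3 + 7*z^6/144 + z^5/48 - 35*z^4/288


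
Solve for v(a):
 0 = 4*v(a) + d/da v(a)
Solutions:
 v(a) = C1*exp(-4*a)


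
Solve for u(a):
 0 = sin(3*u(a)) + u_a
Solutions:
 u(a) = -acos((-C1 - exp(6*a))/(C1 - exp(6*a)))/3 + 2*pi/3
 u(a) = acos((-C1 - exp(6*a))/(C1 - exp(6*a)))/3


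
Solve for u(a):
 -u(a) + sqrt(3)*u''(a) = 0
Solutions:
 u(a) = C1*exp(-3^(3/4)*a/3) + C2*exp(3^(3/4)*a/3)


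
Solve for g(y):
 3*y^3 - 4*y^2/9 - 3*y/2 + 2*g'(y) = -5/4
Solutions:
 g(y) = C1 - 3*y^4/8 + 2*y^3/27 + 3*y^2/8 - 5*y/8


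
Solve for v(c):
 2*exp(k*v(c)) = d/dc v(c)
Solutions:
 v(c) = Piecewise((log(-1/(C1*k + 2*c*k))/k, Ne(k, 0)), (nan, True))
 v(c) = Piecewise((C1 + 2*c, Eq(k, 0)), (nan, True))


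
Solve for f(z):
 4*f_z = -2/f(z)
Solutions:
 f(z) = -sqrt(C1 - z)
 f(z) = sqrt(C1 - z)


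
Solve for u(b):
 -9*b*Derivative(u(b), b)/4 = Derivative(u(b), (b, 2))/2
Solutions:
 u(b) = C1 + C2*erf(3*b/2)


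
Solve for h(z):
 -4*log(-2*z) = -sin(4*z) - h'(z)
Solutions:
 h(z) = C1 + 4*z*log(-z) - 4*z + 4*z*log(2) + cos(4*z)/4


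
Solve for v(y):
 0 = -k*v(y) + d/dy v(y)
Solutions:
 v(y) = C1*exp(k*y)


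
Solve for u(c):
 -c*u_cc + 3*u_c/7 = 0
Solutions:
 u(c) = C1 + C2*c^(10/7)


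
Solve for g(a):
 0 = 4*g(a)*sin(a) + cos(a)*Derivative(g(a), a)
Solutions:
 g(a) = C1*cos(a)^4


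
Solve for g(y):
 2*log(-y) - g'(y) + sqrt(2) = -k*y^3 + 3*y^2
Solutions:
 g(y) = C1 + k*y^4/4 - y^3 + 2*y*log(-y) + y*(-2 + sqrt(2))


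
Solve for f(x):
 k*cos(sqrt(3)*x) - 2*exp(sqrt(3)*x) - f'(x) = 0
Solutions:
 f(x) = C1 + sqrt(3)*k*sin(sqrt(3)*x)/3 - 2*sqrt(3)*exp(sqrt(3)*x)/3


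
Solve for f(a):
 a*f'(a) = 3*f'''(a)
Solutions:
 f(a) = C1 + Integral(C2*airyai(3^(2/3)*a/3) + C3*airybi(3^(2/3)*a/3), a)


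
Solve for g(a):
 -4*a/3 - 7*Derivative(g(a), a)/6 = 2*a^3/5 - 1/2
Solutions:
 g(a) = C1 - 3*a^4/35 - 4*a^2/7 + 3*a/7


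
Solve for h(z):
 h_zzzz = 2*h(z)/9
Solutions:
 h(z) = C1*exp(-2^(1/4)*sqrt(3)*z/3) + C2*exp(2^(1/4)*sqrt(3)*z/3) + C3*sin(2^(1/4)*sqrt(3)*z/3) + C4*cos(2^(1/4)*sqrt(3)*z/3)


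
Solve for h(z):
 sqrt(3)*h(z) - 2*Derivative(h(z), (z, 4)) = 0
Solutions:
 h(z) = C1*exp(-2^(3/4)*3^(1/8)*z/2) + C2*exp(2^(3/4)*3^(1/8)*z/2) + C3*sin(2^(3/4)*3^(1/8)*z/2) + C4*cos(2^(3/4)*3^(1/8)*z/2)


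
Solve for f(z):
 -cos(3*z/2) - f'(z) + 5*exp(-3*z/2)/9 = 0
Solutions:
 f(z) = C1 - 2*sin(3*z/2)/3 - 10*exp(-3*z/2)/27


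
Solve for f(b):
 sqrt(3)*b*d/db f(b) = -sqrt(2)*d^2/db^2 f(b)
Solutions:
 f(b) = C1 + C2*erf(6^(1/4)*b/2)


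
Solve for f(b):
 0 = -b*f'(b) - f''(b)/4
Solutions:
 f(b) = C1 + C2*erf(sqrt(2)*b)


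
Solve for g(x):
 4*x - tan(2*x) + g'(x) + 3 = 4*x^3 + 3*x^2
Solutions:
 g(x) = C1 + x^4 + x^3 - 2*x^2 - 3*x - log(cos(2*x))/2


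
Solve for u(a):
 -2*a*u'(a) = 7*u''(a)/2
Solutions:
 u(a) = C1 + C2*erf(sqrt(14)*a/7)


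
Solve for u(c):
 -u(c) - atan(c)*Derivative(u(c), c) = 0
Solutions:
 u(c) = C1*exp(-Integral(1/atan(c), c))


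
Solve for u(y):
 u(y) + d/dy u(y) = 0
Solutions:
 u(y) = C1*exp(-y)


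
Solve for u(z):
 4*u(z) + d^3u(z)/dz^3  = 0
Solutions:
 u(z) = C3*exp(-2^(2/3)*z) + (C1*sin(2^(2/3)*sqrt(3)*z/2) + C2*cos(2^(2/3)*sqrt(3)*z/2))*exp(2^(2/3)*z/2)


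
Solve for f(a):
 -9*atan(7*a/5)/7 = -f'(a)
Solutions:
 f(a) = C1 + 9*a*atan(7*a/5)/7 - 45*log(49*a^2 + 25)/98


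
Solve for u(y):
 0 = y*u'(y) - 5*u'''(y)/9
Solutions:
 u(y) = C1 + Integral(C2*airyai(15^(2/3)*y/5) + C3*airybi(15^(2/3)*y/5), y)


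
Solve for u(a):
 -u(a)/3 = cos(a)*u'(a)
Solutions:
 u(a) = C1*(sin(a) - 1)^(1/6)/(sin(a) + 1)^(1/6)


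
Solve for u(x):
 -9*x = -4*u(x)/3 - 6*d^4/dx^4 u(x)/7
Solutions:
 u(x) = 27*x/4 + (C1*sin(2^(3/4)*sqrt(3)*7^(1/4)*x/6) + C2*cos(2^(3/4)*sqrt(3)*7^(1/4)*x/6))*exp(-2^(3/4)*sqrt(3)*7^(1/4)*x/6) + (C3*sin(2^(3/4)*sqrt(3)*7^(1/4)*x/6) + C4*cos(2^(3/4)*sqrt(3)*7^(1/4)*x/6))*exp(2^(3/4)*sqrt(3)*7^(1/4)*x/6)


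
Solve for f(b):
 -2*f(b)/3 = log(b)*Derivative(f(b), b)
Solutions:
 f(b) = C1*exp(-2*li(b)/3)


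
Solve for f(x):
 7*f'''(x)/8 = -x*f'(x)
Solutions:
 f(x) = C1 + Integral(C2*airyai(-2*7^(2/3)*x/7) + C3*airybi(-2*7^(2/3)*x/7), x)


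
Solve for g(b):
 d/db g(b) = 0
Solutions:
 g(b) = C1


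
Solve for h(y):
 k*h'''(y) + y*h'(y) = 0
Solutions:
 h(y) = C1 + Integral(C2*airyai(y*(-1/k)^(1/3)) + C3*airybi(y*(-1/k)^(1/3)), y)


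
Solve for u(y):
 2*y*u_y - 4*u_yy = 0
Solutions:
 u(y) = C1 + C2*erfi(y/2)


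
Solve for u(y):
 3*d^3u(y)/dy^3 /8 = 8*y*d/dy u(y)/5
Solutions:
 u(y) = C1 + Integral(C2*airyai(4*15^(2/3)*y/15) + C3*airybi(4*15^(2/3)*y/15), y)


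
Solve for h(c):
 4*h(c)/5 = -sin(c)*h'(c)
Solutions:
 h(c) = C1*(cos(c) + 1)^(2/5)/(cos(c) - 1)^(2/5)


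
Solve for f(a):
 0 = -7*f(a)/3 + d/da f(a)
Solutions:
 f(a) = C1*exp(7*a/3)


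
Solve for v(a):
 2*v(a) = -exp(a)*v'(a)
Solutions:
 v(a) = C1*exp(2*exp(-a))


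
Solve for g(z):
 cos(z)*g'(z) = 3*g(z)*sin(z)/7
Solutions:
 g(z) = C1/cos(z)^(3/7)


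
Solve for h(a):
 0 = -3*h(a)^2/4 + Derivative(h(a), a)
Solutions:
 h(a) = -4/(C1 + 3*a)


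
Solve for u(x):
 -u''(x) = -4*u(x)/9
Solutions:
 u(x) = C1*exp(-2*x/3) + C2*exp(2*x/3)


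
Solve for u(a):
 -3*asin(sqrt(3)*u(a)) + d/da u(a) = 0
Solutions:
 Integral(1/asin(sqrt(3)*_y), (_y, u(a))) = C1 + 3*a


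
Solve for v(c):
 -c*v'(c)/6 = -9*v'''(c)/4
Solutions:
 v(c) = C1 + Integral(C2*airyai(2^(1/3)*c/3) + C3*airybi(2^(1/3)*c/3), c)


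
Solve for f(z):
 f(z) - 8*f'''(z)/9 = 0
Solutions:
 f(z) = C3*exp(3^(2/3)*z/2) + (C1*sin(3*3^(1/6)*z/4) + C2*cos(3*3^(1/6)*z/4))*exp(-3^(2/3)*z/4)


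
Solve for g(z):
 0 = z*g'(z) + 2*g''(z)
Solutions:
 g(z) = C1 + C2*erf(z/2)


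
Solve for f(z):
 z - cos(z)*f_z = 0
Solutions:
 f(z) = C1 + Integral(z/cos(z), z)


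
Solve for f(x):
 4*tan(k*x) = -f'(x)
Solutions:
 f(x) = C1 - 4*Piecewise((-log(cos(k*x))/k, Ne(k, 0)), (0, True))


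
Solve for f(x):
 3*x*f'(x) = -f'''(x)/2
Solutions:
 f(x) = C1 + Integral(C2*airyai(-6^(1/3)*x) + C3*airybi(-6^(1/3)*x), x)


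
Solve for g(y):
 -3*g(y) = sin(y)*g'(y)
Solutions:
 g(y) = C1*(cos(y) + 1)^(3/2)/(cos(y) - 1)^(3/2)


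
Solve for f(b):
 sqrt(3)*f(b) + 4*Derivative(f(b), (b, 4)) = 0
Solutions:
 f(b) = (C1*sin(3^(1/8)*b/2) + C2*cos(3^(1/8)*b/2))*exp(-3^(1/8)*b/2) + (C3*sin(3^(1/8)*b/2) + C4*cos(3^(1/8)*b/2))*exp(3^(1/8)*b/2)


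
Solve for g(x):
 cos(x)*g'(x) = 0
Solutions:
 g(x) = C1


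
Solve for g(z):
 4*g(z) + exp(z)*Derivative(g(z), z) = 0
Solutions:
 g(z) = C1*exp(4*exp(-z))


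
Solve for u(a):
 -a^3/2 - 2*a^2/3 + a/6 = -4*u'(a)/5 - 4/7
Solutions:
 u(a) = C1 + 5*a^4/32 + 5*a^3/18 - 5*a^2/48 - 5*a/7


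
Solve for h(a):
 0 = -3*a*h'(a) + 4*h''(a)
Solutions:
 h(a) = C1 + C2*erfi(sqrt(6)*a/4)


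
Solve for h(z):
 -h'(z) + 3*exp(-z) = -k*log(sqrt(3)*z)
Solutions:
 h(z) = C1 + k*z*log(z) + k*z*(-1 + log(3)/2) - 3*exp(-z)


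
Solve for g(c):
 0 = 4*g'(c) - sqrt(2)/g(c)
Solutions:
 g(c) = -sqrt(C1 + 2*sqrt(2)*c)/2
 g(c) = sqrt(C1 + 2*sqrt(2)*c)/2


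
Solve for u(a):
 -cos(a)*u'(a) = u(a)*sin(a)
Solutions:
 u(a) = C1*cos(a)


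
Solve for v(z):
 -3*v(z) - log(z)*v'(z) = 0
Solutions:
 v(z) = C1*exp(-3*li(z))


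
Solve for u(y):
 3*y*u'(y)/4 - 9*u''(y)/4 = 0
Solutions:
 u(y) = C1 + C2*erfi(sqrt(6)*y/6)


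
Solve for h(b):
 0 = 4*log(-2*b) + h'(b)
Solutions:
 h(b) = C1 - 4*b*log(-b) + 4*b*(1 - log(2))


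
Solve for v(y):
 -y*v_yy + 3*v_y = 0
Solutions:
 v(y) = C1 + C2*y^4


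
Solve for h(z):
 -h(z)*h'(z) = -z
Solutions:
 h(z) = -sqrt(C1 + z^2)
 h(z) = sqrt(C1 + z^2)


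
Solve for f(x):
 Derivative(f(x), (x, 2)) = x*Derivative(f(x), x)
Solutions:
 f(x) = C1 + C2*erfi(sqrt(2)*x/2)


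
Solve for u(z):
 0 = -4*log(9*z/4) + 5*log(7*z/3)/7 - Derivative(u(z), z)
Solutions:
 u(z) = C1 - 23*z*log(z)/7 - 61*z*log(3)/7 + 5*z*log(7)/7 + 23*z/7 + 8*z*log(2)


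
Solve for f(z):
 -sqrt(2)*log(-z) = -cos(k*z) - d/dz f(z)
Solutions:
 f(z) = C1 + sqrt(2)*z*(log(-z) - 1) - Piecewise((sin(k*z)/k, Ne(k, 0)), (z, True))


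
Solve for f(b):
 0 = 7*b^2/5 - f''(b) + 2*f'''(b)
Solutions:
 f(b) = C1 + C2*b + C3*exp(b/2) + 7*b^4/60 + 14*b^3/15 + 28*b^2/5


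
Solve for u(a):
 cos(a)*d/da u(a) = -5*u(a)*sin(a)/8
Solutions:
 u(a) = C1*cos(a)^(5/8)


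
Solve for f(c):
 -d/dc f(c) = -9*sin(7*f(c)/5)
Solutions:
 -9*c + 5*log(cos(7*f(c)/5) - 1)/14 - 5*log(cos(7*f(c)/5) + 1)/14 = C1


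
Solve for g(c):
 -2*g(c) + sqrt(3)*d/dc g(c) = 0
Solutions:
 g(c) = C1*exp(2*sqrt(3)*c/3)


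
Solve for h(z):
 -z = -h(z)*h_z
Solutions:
 h(z) = -sqrt(C1 + z^2)
 h(z) = sqrt(C1 + z^2)


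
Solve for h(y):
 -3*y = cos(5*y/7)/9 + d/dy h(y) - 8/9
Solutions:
 h(y) = C1 - 3*y^2/2 + 8*y/9 - 7*sin(5*y/7)/45


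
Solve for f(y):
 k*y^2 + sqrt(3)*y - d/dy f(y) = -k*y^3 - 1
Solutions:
 f(y) = C1 + k*y^4/4 + k*y^3/3 + sqrt(3)*y^2/2 + y


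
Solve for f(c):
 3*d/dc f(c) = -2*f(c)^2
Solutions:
 f(c) = 3/(C1 + 2*c)


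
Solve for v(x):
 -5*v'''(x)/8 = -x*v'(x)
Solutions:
 v(x) = C1 + Integral(C2*airyai(2*5^(2/3)*x/5) + C3*airybi(2*5^(2/3)*x/5), x)


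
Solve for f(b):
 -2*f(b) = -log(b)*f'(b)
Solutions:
 f(b) = C1*exp(2*li(b))


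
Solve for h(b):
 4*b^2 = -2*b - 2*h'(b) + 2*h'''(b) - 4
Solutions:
 h(b) = C1 + C2*exp(-b) + C3*exp(b) - 2*b^3/3 - b^2/2 - 6*b


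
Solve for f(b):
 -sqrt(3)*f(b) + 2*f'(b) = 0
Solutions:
 f(b) = C1*exp(sqrt(3)*b/2)


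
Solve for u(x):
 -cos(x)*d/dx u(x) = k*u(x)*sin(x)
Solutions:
 u(x) = C1*exp(k*log(cos(x)))


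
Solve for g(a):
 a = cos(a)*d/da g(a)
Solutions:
 g(a) = C1 + Integral(a/cos(a), a)


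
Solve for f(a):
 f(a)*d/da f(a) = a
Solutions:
 f(a) = -sqrt(C1 + a^2)
 f(a) = sqrt(C1 + a^2)


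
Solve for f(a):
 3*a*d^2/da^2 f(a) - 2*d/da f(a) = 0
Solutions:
 f(a) = C1 + C2*a^(5/3)


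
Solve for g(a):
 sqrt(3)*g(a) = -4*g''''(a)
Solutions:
 g(a) = (C1*sin(3^(1/8)*a/2) + C2*cos(3^(1/8)*a/2))*exp(-3^(1/8)*a/2) + (C3*sin(3^(1/8)*a/2) + C4*cos(3^(1/8)*a/2))*exp(3^(1/8)*a/2)


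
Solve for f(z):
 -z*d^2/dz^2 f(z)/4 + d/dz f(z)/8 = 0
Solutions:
 f(z) = C1 + C2*z^(3/2)


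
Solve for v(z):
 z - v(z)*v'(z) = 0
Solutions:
 v(z) = -sqrt(C1 + z^2)
 v(z) = sqrt(C1 + z^2)


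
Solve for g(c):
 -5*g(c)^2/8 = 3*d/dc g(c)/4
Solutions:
 g(c) = 6/(C1 + 5*c)


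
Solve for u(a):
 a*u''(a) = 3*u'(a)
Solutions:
 u(a) = C1 + C2*a^4


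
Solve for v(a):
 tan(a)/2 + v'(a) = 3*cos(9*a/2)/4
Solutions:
 v(a) = C1 + log(cos(a))/2 + sin(9*a/2)/6


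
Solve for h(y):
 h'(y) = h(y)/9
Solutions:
 h(y) = C1*exp(y/9)


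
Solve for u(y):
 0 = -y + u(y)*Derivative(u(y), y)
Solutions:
 u(y) = -sqrt(C1 + y^2)
 u(y) = sqrt(C1 + y^2)


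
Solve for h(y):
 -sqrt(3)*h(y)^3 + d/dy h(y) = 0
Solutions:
 h(y) = -sqrt(2)*sqrt(-1/(C1 + sqrt(3)*y))/2
 h(y) = sqrt(2)*sqrt(-1/(C1 + sqrt(3)*y))/2


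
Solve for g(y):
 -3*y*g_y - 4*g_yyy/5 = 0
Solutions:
 g(y) = C1 + Integral(C2*airyai(-30^(1/3)*y/2) + C3*airybi(-30^(1/3)*y/2), y)


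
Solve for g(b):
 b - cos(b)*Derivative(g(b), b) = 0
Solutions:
 g(b) = C1 + Integral(b/cos(b), b)


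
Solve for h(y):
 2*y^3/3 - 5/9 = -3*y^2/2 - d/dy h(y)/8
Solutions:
 h(y) = C1 - 4*y^4/3 - 4*y^3 + 40*y/9


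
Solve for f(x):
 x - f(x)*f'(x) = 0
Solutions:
 f(x) = -sqrt(C1 + x^2)
 f(x) = sqrt(C1 + x^2)


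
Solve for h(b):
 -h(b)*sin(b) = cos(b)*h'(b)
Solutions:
 h(b) = C1*cos(b)


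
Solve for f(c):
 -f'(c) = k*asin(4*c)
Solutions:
 f(c) = C1 - k*(c*asin(4*c) + sqrt(1 - 16*c^2)/4)


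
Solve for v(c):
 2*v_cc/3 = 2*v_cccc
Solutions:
 v(c) = C1 + C2*c + C3*exp(-sqrt(3)*c/3) + C4*exp(sqrt(3)*c/3)


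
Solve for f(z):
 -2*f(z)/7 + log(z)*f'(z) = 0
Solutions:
 f(z) = C1*exp(2*li(z)/7)


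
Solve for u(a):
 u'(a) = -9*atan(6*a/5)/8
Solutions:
 u(a) = C1 - 9*a*atan(6*a/5)/8 + 15*log(36*a^2 + 25)/32


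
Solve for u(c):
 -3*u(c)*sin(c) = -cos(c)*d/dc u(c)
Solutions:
 u(c) = C1/cos(c)^3


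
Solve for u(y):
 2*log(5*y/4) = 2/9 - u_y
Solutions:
 u(y) = C1 - 2*y*log(y) + y*log(16/25) + 20*y/9


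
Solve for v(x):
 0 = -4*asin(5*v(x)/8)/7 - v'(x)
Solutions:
 Integral(1/asin(5*_y/8), (_y, v(x))) = C1 - 4*x/7


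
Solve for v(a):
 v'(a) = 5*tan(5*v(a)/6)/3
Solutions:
 v(a) = -6*asin(C1*exp(25*a/18))/5 + 6*pi/5
 v(a) = 6*asin(C1*exp(25*a/18))/5


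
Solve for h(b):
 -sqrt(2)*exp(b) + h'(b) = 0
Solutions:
 h(b) = C1 + sqrt(2)*exp(b)


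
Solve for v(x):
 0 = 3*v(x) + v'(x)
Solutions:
 v(x) = C1*exp(-3*x)


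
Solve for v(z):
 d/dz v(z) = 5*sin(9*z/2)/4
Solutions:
 v(z) = C1 - 5*cos(9*z/2)/18


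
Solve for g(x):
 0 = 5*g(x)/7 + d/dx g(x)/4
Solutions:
 g(x) = C1*exp(-20*x/7)


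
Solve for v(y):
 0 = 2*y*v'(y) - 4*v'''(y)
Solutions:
 v(y) = C1 + Integral(C2*airyai(2^(2/3)*y/2) + C3*airybi(2^(2/3)*y/2), y)


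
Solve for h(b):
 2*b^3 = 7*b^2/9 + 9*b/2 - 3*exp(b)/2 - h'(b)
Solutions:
 h(b) = C1 - b^4/2 + 7*b^3/27 + 9*b^2/4 - 3*exp(b)/2


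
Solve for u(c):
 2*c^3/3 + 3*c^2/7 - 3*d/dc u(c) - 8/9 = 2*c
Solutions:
 u(c) = C1 + c^4/18 + c^3/21 - c^2/3 - 8*c/27


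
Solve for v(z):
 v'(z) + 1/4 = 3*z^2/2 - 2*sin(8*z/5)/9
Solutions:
 v(z) = C1 + z^3/2 - z/4 + 5*cos(8*z/5)/36


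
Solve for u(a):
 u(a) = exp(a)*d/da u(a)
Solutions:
 u(a) = C1*exp(-exp(-a))


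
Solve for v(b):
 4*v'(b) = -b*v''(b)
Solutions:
 v(b) = C1 + C2/b^3


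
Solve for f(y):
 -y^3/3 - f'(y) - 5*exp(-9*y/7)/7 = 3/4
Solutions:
 f(y) = C1 - y^4/12 - 3*y/4 + 5*exp(-9*y/7)/9


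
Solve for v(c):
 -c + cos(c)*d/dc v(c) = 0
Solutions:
 v(c) = C1 + Integral(c/cos(c), c)


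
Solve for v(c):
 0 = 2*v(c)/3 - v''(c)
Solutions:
 v(c) = C1*exp(-sqrt(6)*c/3) + C2*exp(sqrt(6)*c/3)


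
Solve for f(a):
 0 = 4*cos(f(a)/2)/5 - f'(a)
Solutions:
 -4*a/5 - log(sin(f(a)/2) - 1) + log(sin(f(a)/2) + 1) = C1


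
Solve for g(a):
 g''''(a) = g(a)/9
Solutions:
 g(a) = C1*exp(-sqrt(3)*a/3) + C2*exp(sqrt(3)*a/3) + C3*sin(sqrt(3)*a/3) + C4*cos(sqrt(3)*a/3)


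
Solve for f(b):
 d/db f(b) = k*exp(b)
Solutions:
 f(b) = C1 + k*exp(b)


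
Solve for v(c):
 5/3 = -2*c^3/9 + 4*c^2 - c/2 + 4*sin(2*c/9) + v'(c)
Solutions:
 v(c) = C1 + c^4/18 - 4*c^3/3 + c^2/4 + 5*c/3 + 18*cos(2*c/9)


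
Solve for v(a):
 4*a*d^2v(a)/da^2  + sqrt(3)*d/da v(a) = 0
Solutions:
 v(a) = C1 + C2*a^(1 - sqrt(3)/4)


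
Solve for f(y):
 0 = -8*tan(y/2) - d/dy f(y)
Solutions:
 f(y) = C1 + 16*log(cos(y/2))


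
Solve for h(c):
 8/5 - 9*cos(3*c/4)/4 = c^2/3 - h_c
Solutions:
 h(c) = C1 + c^3/9 - 8*c/5 + 3*sin(3*c/4)


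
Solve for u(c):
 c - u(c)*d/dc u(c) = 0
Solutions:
 u(c) = -sqrt(C1 + c^2)
 u(c) = sqrt(C1 + c^2)


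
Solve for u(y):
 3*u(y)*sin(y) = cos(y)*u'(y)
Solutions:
 u(y) = C1/cos(y)^3


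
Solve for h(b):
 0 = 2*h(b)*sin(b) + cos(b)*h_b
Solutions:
 h(b) = C1*cos(b)^2


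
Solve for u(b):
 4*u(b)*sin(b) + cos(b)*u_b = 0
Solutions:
 u(b) = C1*cos(b)^4


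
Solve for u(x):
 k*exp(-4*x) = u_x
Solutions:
 u(x) = C1 - k*exp(-4*x)/4


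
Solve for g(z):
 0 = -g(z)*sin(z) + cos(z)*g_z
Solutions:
 g(z) = C1/cos(z)


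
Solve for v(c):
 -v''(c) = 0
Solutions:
 v(c) = C1 + C2*c


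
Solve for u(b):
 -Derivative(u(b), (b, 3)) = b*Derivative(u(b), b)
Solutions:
 u(b) = C1 + Integral(C2*airyai(-b) + C3*airybi(-b), b)


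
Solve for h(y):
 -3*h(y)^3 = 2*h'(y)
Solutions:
 h(y) = -sqrt(-1/(C1 - 3*y))
 h(y) = sqrt(-1/(C1 - 3*y))


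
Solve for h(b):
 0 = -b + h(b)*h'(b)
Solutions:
 h(b) = -sqrt(C1 + b^2)
 h(b) = sqrt(C1 + b^2)


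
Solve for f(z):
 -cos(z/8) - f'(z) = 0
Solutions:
 f(z) = C1 - 8*sin(z/8)


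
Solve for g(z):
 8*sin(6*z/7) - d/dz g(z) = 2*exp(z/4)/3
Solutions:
 g(z) = C1 - 8*exp(z/4)/3 - 28*cos(6*z/7)/3


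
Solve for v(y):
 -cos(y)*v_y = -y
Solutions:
 v(y) = C1 + Integral(y/cos(y), y)


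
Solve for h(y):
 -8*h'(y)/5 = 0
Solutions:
 h(y) = C1


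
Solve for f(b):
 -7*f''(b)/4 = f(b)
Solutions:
 f(b) = C1*sin(2*sqrt(7)*b/7) + C2*cos(2*sqrt(7)*b/7)


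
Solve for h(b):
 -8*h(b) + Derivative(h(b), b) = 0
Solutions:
 h(b) = C1*exp(8*b)


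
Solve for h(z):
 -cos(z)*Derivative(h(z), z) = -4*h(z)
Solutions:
 h(z) = C1*(sin(z)^2 + 2*sin(z) + 1)/(sin(z)^2 - 2*sin(z) + 1)


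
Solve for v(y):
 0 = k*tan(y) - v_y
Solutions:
 v(y) = C1 - k*log(cos(y))


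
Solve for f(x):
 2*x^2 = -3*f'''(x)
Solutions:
 f(x) = C1 + C2*x + C3*x^2 - x^5/90


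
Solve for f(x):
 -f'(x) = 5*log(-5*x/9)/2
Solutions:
 f(x) = C1 - 5*x*log(-x)/2 + x*(-5*log(5)/2 + 5/2 + 5*log(3))


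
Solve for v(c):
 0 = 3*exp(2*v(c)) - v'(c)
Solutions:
 v(c) = log(-sqrt(-1/(C1 + 3*c))) - log(2)/2
 v(c) = log(-1/(C1 + 3*c))/2 - log(2)/2


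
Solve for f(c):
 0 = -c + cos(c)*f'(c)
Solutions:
 f(c) = C1 + Integral(c/cos(c), c)


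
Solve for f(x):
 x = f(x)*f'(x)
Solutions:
 f(x) = -sqrt(C1 + x^2)
 f(x) = sqrt(C1 + x^2)


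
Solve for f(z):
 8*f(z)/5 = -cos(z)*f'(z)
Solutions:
 f(z) = C1*(sin(z) - 1)^(4/5)/(sin(z) + 1)^(4/5)


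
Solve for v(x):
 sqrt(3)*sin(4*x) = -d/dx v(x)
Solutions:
 v(x) = C1 + sqrt(3)*cos(4*x)/4


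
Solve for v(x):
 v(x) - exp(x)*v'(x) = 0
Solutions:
 v(x) = C1*exp(-exp(-x))


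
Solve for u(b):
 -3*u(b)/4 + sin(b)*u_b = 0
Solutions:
 u(b) = C1*(cos(b) - 1)^(3/8)/(cos(b) + 1)^(3/8)


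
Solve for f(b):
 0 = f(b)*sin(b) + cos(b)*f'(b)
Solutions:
 f(b) = C1*cos(b)


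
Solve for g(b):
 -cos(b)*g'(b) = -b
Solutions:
 g(b) = C1 + Integral(b/cos(b), b)


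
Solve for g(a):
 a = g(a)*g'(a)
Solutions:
 g(a) = -sqrt(C1 + a^2)
 g(a) = sqrt(C1 + a^2)


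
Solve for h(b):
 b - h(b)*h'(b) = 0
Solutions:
 h(b) = -sqrt(C1 + b^2)
 h(b) = sqrt(C1 + b^2)


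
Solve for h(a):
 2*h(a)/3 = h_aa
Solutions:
 h(a) = C1*exp(-sqrt(6)*a/3) + C2*exp(sqrt(6)*a/3)


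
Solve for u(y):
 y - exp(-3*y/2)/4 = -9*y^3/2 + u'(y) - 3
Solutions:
 u(y) = C1 + 9*y^4/8 + y^2/2 + 3*y + exp(-3*y/2)/6


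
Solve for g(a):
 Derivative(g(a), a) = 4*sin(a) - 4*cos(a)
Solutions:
 g(a) = C1 - 4*sqrt(2)*sin(a + pi/4)


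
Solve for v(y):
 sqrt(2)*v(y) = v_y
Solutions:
 v(y) = C1*exp(sqrt(2)*y)


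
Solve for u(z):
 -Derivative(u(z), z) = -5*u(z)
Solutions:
 u(z) = C1*exp(5*z)


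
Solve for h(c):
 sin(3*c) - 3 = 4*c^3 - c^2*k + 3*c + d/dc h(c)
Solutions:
 h(c) = C1 - c^4 + c^3*k/3 - 3*c^2/2 - 3*c - cos(3*c)/3


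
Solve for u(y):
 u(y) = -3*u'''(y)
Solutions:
 u(y) = C3*exp(-3^(2/3)*y/3) + (C1*sin(3^(1/6)*y/2) + C2*cos(3^(1/6)*y/2))*exp(3^(2/3)*y/6)


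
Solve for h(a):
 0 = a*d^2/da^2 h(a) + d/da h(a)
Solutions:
 h(a) = C1 + C2*log(a)


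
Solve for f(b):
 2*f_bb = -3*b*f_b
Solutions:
 f(b) = C1 + C2*erf(sqrt(3)*b/2)


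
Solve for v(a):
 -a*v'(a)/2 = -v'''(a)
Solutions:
 v(a) = C1 + Integral(C2*airyai(2^(2/3)*a/2) + C3*airybi(2^(2/3)*a/2), a)


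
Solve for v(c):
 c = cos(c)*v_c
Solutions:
 v(c) = C1 + Integral(c/cos(c), c)


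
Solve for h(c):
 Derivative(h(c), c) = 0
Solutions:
 h(c) = C1


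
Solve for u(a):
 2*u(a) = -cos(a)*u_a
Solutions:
 u(a) = C1*(sin(a) - 1)/(sin(a) + 1)


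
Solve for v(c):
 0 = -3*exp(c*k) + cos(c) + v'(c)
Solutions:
 v(c) = C1 - sin(c) + 3*exp(c*k)/k


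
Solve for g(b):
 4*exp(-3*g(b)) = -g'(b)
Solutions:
 g(b) = log(C1 - 12*b)/3
 g(b) = log((-3^(1/3) - 3^(5/6)*I)*(C1 - 4*b)^(1/3)/2)
 g(b) = log((-3^(1/3) + 3^(5/6)*I)*(C1 - 4*b)^(1/3)/2)


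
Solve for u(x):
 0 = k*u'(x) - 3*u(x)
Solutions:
 u(x) = C1*exp(3*x/k)


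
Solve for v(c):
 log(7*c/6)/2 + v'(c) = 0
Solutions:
 v(c) = C1 - c*log(c)/2 - c*log(7)/2 + c/2 + c*log(6)/2


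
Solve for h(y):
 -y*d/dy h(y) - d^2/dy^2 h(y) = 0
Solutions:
 h(y) = C1 + C2*erf(sqrt(2)*y/2)


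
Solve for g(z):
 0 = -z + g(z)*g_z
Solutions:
 g(z) = -sqrt(C1 + z^2)
 g(z) = sqrt(C1 + z^2)


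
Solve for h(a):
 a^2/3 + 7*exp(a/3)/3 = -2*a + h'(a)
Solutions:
 h(a) = C1 + a^3/9 + a^2 + 7*exp(a/3)


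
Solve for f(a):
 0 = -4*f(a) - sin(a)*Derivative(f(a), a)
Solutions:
 f(a) = C1*(cos(a)^2 + 2*cos(a) + 1)/(cos(a)^2 - 2*cos(a) + 1)


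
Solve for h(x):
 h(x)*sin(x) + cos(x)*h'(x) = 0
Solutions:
 h(x) = C1*cos(x)


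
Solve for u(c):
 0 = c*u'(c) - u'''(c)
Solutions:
 u(c) = C1 + Integral(C2*airyai(c) + C3*airybi(c), c)


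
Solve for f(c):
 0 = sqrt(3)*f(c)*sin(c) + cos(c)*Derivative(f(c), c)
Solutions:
 f(c) = C1*cos(c)^(sqrt(3))


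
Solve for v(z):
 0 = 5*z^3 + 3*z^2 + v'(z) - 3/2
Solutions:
 v(z) = C1 - 5*z^4/4 - z^3 + 3*z/2


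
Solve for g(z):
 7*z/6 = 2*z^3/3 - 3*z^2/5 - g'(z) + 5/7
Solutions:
 g(z) = C1 + z^4/6 - z^3/5 - 7*z^2/12 + 5*z/7


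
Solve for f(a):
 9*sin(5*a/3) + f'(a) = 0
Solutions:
 f(a) = C1 + 27*cos(5*a/3)/5


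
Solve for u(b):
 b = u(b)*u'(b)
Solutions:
 u(b) = -sqrt(C1 + b^2)
 u(b) = sqrt(C1 + b^2)


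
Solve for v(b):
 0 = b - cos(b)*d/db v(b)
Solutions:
 v(b) = C1 + Integral(b/cos(b), b)


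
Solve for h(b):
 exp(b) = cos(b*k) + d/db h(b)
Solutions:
 h(b) = C1 + exp(b) - sin(b*k)/k


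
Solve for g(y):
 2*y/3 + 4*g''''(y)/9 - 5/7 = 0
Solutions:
 g(y) = C1 + C2*y + C3*y^2 + C4*y^3 - y^5/80 + 15*y^4/224


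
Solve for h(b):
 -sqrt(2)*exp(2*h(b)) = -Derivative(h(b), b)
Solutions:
 h(b) = log(-sqrt(-1/(C1 + sqrt(2)*b))) - log(2)/2
 h(b) = log(-1/(C1 + sqrt(2)*b))/2 - log(2)/2


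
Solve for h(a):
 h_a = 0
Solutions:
 h(a) = C1


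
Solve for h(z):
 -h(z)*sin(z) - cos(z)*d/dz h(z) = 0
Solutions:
 h(z) = C1*cos(z)


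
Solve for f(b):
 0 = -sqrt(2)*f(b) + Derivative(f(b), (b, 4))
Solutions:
 f(b) = C1*exp(-2^(1/8)*b) + C2*exp(2^(1/8)*b) + C3*sin(2^(1/8)*b) + C4*cos(2^(1/8)*b)


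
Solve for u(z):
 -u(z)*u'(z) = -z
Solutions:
 u(z) = -sqrt(C1 + z^2)
 u(z) = sqrt(C1 + z^2)


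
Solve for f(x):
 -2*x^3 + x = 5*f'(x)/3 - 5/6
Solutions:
 f(x) = C1 - 3*x^4/10 + 3*x^2/10 + x/2


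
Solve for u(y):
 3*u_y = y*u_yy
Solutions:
 u(y) = C1 + C2*y^4


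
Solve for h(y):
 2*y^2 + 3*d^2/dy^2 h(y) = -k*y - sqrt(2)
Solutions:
 h(y) = C1 + C2*y - k*y^3/18 - y^4/18 - sqrt(2)*y^2/6


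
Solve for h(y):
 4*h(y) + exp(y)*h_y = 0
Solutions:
 h(y) = C1*exp(4*exp(-y))


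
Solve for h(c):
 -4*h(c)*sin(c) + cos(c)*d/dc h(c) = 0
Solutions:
 h(c) = C1/cos(c)^4


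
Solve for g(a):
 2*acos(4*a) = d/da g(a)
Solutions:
 g(a) = C1 + 2*a*acos(4*a) - sqrt(1 - 16*a^2)/2


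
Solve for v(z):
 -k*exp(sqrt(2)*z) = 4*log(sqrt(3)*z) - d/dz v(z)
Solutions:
 v(z) = C1 + sqrt(2)*k*exp(sqrt(2)*z)/2 + 4*z*log(z) + 2*z*(-2 + log(3))


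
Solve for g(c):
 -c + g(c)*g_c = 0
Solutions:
 g(c) = -sqrt(C1 + c^2)
 g(c) = sqrt(C1 + c^2)


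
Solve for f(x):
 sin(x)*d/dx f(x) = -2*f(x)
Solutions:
 f(x) = C1*(cos(x) + 1)/(cos(x) - 1)


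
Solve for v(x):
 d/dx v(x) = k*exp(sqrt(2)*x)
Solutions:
 v(x) = C1 + sqrt(2)*k*exp(sqrt(2)*x)/2


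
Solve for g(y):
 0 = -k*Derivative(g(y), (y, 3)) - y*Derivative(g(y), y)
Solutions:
 g(y) = C1 + Integral(C2*airyai(y*(-1/k)^(1/3)) + C3*airybi(y*(-1/k)^(1/3)), y)


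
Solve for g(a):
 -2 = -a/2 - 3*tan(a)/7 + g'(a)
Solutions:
 g(a) = C1 + a^2/4 - 2*a - 3*log(cos(a))/7


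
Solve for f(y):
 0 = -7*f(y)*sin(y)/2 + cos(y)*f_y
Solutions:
 f(y) = C1/cos(y)^(7/2)


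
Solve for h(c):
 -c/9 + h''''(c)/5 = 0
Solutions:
 h(c) = C1 + C2*c + C3*c^2 + C4*c^3 + c^5/216


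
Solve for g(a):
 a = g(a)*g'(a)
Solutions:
 g(a) = -sqrt(C1 + a^2)
 g(a) = sqrt(C1 + a^2)


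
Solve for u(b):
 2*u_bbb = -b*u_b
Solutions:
 u(b) = C1 + Integral(C2*airyai(-2^(2/3)*b/2) + C3*airybi(-2^(2/3)*b/2), b)


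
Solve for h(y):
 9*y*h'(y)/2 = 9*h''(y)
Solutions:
 h(y) = C1 + C2*erfi(y/2)


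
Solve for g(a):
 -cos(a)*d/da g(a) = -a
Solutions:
 g(a) = C1 + Integral(a/cos(a), a)


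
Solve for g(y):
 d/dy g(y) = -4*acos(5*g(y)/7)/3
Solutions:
 Integral(1/acos(5*_y/7), (_y, g(y))) = C1 - 4*y/3


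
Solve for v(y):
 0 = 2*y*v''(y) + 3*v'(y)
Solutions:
 v(y) = C1 + C2/sqrt(y)


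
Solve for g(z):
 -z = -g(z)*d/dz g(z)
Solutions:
 g(z) = -sqrt(C1 + z^2)
 g(z) = sqrt(C1 + z^2)


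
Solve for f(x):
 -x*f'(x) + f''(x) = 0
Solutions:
 f(x) = C1 + C2*erfi(sqrt(2)*x/2)


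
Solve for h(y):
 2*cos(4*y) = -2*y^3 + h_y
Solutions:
 h(y) = C1 + y^4/2 + sin(4*y)/2


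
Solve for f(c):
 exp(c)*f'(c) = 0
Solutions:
 f(c) = C1


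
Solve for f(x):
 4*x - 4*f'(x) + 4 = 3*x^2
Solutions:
 f(x) = C1 - x^3/4 + x^2/2 + x


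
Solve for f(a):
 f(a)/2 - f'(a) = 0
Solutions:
 f(a) = C1*exp(a/2)


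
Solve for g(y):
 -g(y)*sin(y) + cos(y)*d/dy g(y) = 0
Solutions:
 g(y) = C1/cos(y)


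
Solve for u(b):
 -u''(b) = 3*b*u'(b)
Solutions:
 u(b) = C1 + C2*erf(sqrt(6)*b/2)


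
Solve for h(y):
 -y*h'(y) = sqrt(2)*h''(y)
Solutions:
 h(y) = C1 + C2*erf(2^(1/4)*y/2)


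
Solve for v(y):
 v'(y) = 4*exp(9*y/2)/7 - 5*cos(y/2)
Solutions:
 v(y) = C1 + 8*exp(9*y/2)/63 - 10*sin(y/2)


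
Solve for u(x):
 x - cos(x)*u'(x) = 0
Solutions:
 u(x) = C1 + Integral(x/cos(x), x)


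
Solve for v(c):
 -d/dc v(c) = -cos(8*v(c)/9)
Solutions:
 -c - 9*log(sin(8*v(c)/9) - 1)/16 + 9*log(sin(8*v(c)/9) + 1)/16 = C1


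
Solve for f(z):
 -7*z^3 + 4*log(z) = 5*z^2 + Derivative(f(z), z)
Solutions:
 f(z) = C1 - 7*z^4/4 - 5*z^3/3 + 4*z*log(z) - 4*z


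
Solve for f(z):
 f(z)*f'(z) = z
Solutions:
 f(z) = -sqrt(C1 + z^2)
 f(z) = sqrt(C1 + z^2)


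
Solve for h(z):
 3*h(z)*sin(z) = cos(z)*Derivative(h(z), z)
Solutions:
 h(z) = C1/cos(z)^3


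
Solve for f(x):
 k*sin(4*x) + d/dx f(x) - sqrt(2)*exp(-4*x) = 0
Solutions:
 f(x) = C1 + k*cos(4*x)/4 - sqrt(2)*exp(-4*x)/4


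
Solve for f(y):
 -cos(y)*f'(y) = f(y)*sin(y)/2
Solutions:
 f(y) = C1*sqrt(cos(y))


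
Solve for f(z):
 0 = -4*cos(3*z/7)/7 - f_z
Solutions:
 f(z) = C1 - 4*sin(3*z/7)/3


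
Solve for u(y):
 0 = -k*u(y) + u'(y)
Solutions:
 u(y) = C1*exp(k*y)


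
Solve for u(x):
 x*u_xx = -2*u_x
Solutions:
 u(x) = C1 + C2/x


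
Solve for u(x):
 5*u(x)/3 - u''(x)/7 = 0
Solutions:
 u(x) = C1*exp(-sqrt(105)*x/3) + C2*exp(sqrt(105)*x/3)


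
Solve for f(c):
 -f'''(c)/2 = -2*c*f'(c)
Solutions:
 f(c) = C1 + Integral(C2*airyai(2^(2/3)*c) + C3*airybi(2^(2/3)*c), c)


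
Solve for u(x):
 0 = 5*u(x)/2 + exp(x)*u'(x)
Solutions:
 u(x) = C1*exp(5*exp(-x)/2)


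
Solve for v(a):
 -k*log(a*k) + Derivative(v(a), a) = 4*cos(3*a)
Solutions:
 v(a) = C1 + a*k*(log(a*k) - 1) + 4*sin(3*a)/3


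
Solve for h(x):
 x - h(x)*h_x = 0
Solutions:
 h(x) = -sqrt(C1 + x^2)
 h(x) = sqrt(C1 + x^2)


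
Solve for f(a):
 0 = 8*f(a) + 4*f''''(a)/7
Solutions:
 f(a) = (C1*sin(2^(3/4)*7^(1/4)*a/2) + C2*cos(2^(3/4)*7^(1/4)*a/2))*exp(-2^(3/4)*7^(1/4)*a/2) + (C3*sin(2^(3/4)*7^(1/4)*a/2) + C4*cos(2^(3/4)*7^(1/4)*a/2))*exp(2^(3/4)*7^(1/4)*a/2)


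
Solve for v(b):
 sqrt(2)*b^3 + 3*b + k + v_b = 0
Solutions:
 v(b) = C1 - sqrt(2)*b^4/4 - 3*b^2/2 - b*k


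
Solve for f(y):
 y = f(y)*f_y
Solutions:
 f(y) = -sqrt(C1 + y^2)
 f(y) = sqrt(C1 + y^2)


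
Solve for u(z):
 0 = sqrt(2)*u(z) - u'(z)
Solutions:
 u(z) = C1*exp(sqrt(2)*z)


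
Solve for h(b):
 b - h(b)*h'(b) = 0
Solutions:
 h(b) = -sqrt(C1 + b^2)
 h(b) = sqrt(C1 + b^2)
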